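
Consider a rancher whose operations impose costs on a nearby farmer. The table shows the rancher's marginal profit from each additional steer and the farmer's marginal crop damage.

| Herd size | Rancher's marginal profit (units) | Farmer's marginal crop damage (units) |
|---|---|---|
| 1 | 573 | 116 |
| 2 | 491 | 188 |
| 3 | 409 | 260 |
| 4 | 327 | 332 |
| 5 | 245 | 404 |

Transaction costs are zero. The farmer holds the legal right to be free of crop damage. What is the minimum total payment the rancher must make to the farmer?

564

Efficient level: marginal profit ≥ marginal crop damage through level 3, so k* = 3.
With the farmer holding the right, the rancher must at least compensate total damage at k*: 116 + 188 + 260 = 564.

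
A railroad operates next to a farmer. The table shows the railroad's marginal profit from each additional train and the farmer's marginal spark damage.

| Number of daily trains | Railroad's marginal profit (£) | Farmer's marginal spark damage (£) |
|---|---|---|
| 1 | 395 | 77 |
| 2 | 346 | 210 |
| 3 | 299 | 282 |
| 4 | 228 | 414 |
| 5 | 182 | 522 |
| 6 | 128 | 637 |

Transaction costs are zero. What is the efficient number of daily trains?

Bargaining reaches the level where marginal profit last exceeds marginal spark damage.
That holds through level 3 (299 ≥ 282) but not at 4 (228 < 414).

3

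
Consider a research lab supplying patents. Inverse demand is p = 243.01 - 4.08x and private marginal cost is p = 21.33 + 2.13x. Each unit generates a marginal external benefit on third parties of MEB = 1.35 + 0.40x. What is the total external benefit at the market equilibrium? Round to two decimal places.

Market equilibrium (private): 21.33 + 2.13x = 243.01 - 4.08x → x_m = 35.6973.
Total external benefit = ∫₀^{x_m} (1.35 + 0.40x) dx = 1.35×35.6973 + ½×0.40×35.6973² = 303.0508.

303.05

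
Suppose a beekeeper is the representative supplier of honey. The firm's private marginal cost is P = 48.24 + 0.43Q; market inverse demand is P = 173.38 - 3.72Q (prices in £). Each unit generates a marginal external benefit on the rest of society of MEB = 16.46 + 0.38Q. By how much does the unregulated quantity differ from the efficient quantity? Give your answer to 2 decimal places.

Market equilibrium (private): 48.24 + 0.43Q = 173.38 - 3.72Q → Q_m = 30.1542.
Social marginal cost = private MC − MEB = 31.78 + 0.05Q.
Set SMC = demand: 31.78 + 0.05Q = 173.38 - 3.72Q → Q* = 37.5597.
Gap = |30.1542 − 37.5597| = 7.4055.

7.41 units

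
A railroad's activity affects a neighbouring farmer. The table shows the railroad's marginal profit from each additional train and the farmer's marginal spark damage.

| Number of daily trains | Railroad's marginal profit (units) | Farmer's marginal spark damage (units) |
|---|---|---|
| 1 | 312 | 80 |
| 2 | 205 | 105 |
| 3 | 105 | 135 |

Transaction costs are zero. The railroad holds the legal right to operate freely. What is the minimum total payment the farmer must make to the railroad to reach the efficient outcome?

105

Left alone the railroad would choose level 3 (marginal profit stays positive).
Efficient level: k* = 2 (marginal profit ≥ marginal spark damage through 2).
The farmer must at least cover the railroad's forgone profit from cutting 3→2: 105 = 105.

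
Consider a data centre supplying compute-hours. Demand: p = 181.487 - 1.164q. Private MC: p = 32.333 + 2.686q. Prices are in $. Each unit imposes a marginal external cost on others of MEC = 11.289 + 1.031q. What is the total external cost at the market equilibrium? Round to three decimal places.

Market equilibrium (private): 32.333 + 2.686q = 181.487 - 1.164q → q_m = 38.7413.
Total external cost = ∫₀^{q_m} (11.289 + 1.031q) dq = 11.289×38.7413 + ½×1.031×38.7413² = 1211.0585.

$1211.058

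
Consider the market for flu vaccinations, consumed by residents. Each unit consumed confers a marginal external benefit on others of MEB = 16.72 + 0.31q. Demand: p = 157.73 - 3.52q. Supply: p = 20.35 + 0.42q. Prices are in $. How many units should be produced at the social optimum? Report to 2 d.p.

Social marginal benefit = demand + MEB = 174.45 - 3.21q.
Set SMB = MC: 174.45 - 3.21q = 20.35 + 0.42q → q* = 42.4518.

q* = 42.45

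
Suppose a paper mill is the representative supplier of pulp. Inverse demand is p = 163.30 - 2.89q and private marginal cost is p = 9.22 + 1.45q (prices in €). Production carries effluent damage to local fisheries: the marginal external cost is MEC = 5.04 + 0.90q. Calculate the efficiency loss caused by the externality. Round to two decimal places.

Market equilibrium (private): 9.22 + 1.45q = 163.30 - 2.89q → q_m = 35.5023.
Social marginal cost = private MC + MEC = 14.26 + 2.35q.
Set SMC = demand: 14.26 + 2.35q = 163.30 - 2.89q → q* = 28.4427.
The welfare-loss triangle has base |q_m − q*| and height MEC(q_m) (the vertical gap between SMC and demand is zero at q* and MEC at q_m).
DWL = ½ × 7.0596 × 36.9921 = 130.5747.

DWL = €130.57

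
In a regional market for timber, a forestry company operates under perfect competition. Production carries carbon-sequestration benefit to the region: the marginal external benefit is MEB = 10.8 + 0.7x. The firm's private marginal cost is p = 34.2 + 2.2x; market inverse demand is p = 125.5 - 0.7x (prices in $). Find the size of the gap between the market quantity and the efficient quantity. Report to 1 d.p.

14.9 units

Market equilibrium (private): 34.2 + 2.2x = 125.5 - 0.7x → x_m = 31.4828.
Social marginal cost = private MC − MEB = 23.4 + 1.5x.
Set SMC = demand: 23.4 + 1.5x = 125.5 - 0.7x → x* = 46.4091.
Gap = |31.4828 − 46.4091| = 14.9263.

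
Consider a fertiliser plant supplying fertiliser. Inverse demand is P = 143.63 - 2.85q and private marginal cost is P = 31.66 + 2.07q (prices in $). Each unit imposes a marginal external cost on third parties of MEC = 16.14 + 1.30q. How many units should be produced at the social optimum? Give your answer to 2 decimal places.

q* = 15.41

Social marginal cost = private MC + MEC = 47.80 + 3.37q.
Set SMC = demand: 47.80 + 3.37q = 143.63 - 2.85q → q* = 15.4068.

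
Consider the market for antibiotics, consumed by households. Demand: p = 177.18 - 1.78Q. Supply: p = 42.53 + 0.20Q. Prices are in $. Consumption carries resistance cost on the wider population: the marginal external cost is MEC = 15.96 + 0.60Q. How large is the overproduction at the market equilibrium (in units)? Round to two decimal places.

22.00 units

Market equilibrium (private): 42.53 + 0.20Q = 177.18 - 1.78Q → Q_m = 68.0051.
Social marginal benefit = demand − MEC = 161.22 - 2.38Q.
Set SMB = MC: 161.22 - 2.38Q = 42.53 + 0.20Q → Q* = 46.0039.
Gap = |68.0051 − 46.0039| = 22.0012.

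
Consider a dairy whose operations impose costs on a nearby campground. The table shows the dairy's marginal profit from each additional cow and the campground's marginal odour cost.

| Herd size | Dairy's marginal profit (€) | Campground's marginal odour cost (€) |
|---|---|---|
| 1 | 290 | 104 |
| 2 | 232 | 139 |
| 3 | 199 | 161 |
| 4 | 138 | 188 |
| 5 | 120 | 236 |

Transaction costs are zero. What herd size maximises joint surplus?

Bargaining reaches the level where marginal profit last exceeds marginal odour cost.
That holds through level 3 (199 ≥ 161) but not at 4 (138 < 188).

3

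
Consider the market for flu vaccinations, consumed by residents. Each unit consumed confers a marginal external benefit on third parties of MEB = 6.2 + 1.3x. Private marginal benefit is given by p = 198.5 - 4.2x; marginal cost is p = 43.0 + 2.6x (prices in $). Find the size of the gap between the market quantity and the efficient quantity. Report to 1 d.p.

6.5 units

Market equilibrium (private): 43.0 + 2.6x = 198.5 - 4.2x → x_m = 22.8676.
Social marginal benefit = demand + MEB = 204.7 - 2.9x.
Set SMB = MC: 204.7 - 2.9x = 43.0 + 2.6x → x* = 29.4000.
Gap = |22.8676 − 29.4000| = 6.5324.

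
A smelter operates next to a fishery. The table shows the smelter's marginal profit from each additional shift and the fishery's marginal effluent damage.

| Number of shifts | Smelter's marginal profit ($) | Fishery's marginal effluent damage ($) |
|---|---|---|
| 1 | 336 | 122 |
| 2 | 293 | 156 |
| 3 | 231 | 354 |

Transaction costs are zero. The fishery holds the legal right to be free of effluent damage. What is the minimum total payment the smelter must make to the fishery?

$278

Efficient level: marginal profit ≥ marginal effluent damage through level 2, so k* = 2.
With the fishery holding the right, the smelter must at least compensate total damage at k*: 122 + 156 = 278.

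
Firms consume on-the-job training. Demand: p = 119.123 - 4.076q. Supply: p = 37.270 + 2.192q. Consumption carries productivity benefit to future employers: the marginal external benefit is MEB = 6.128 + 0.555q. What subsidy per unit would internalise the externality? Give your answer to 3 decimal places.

Social marginal benefit = demand + MEB = 125.251 - 3.521q.
Set SMB = MC: 125.251 - 3.521q = 37.270 + 2.192q → q* = 15.4001.
The Pigouvian subsidy equals MEB at q*: 6.128 + 0.555×15.4001 = 14.6751.

subsidy = 14.675 per unit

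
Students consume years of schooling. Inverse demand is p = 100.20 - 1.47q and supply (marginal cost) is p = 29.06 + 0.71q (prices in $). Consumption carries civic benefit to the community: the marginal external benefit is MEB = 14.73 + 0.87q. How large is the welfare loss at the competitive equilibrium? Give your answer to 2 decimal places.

Market equilibrium (private): 29.06 + 0.71q = 100.20 - 1.47q → q_m = 32.6330.
Social marginal benefit = demand + MEB = 114.93 - 0.60q.
Set SMB = MC: 114.93 - 0.60q = 29.06 + 0.71q → q* = 65.5496.
Height of the DWL triangle at q_m is SMB(q_m) − MC(q_m) = MEB(q_m) = 43.1207.
DWL = ½ × 32.9166 × 43.1207 = 709.6934.

DWL = $709.69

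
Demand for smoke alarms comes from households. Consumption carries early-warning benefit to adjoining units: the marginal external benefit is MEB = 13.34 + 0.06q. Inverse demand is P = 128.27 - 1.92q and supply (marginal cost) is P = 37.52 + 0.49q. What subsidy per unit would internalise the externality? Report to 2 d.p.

Social marginal benefit = demand + MEB = 141.61 - 1.86q.
Set SMB = MC: 141.61 - 1.86q = 37.52 + 0.49q → q* = 44.2936.
The Pigouvian subsidy equals MEB at q*: 13.34 + 0.06×44.2936 = 15.9976.

subsidy = 16.00 per unit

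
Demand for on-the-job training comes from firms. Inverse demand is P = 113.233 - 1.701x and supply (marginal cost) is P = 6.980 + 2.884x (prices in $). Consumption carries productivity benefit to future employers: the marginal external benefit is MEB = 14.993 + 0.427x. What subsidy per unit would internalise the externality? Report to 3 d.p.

Social marginal benefit = demand + MEB = 128.226 - 1.274x.
Set SMB = MC: 128.226 - 1.274x = 6.980 + 2.884x → x* = 29.1597.
The Pigouvian subsidy equals MEB at x*: 14.993 + 0.427×29.1597 = 27.4442.

subsidy = $27.444 per unit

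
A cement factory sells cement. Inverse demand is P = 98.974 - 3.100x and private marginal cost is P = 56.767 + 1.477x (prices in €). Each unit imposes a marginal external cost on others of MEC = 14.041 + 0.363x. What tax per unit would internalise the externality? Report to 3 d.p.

tax = €16.111 per unit

Social marginal cost = private MC + MEC = 70.808 + 1.840x.
Set SMC = demand: 70.808 + 1.840x = 98.974 - 3.100x → x* = 5.7016.
The Pigouvian tax equals MEC at x*: 14.041 + 0.363×5.7016 = 16.1107.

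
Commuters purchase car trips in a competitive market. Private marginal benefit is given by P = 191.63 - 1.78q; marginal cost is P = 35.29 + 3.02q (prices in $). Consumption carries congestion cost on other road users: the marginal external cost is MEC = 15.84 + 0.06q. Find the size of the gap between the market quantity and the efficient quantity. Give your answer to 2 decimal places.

Market equilibrium (private): 35.29 + 3.02q = 191.63 - 1.78q → q_m = 32.5708.
Social marginal benefit = demand − MEC = 175.79 - 1.84q.
Set SMB = MC: 175.79 - 1.84q = 35.29 + 3.02q → q* = 28.9095.
Gap = |32.5708 − 28.9095| = 3.6613.

3.66 units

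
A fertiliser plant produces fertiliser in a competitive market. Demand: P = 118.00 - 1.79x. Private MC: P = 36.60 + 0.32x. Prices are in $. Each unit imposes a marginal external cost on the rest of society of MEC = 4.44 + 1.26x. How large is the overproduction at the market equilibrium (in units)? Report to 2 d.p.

Market equilibrium (private): 36.60 + 0.32x = 118.00 - 1.79x → x_m = 38.5782.
Social marginal cost = private MC + MEC = 41.04 + 1.58x.
Set SMC = demand: 41.04 + 1.58x = 118.00 - 1.79x → x* = 22.8368.
Gap = |38.5782 − 22.8368| = 15.7414.

15.74 units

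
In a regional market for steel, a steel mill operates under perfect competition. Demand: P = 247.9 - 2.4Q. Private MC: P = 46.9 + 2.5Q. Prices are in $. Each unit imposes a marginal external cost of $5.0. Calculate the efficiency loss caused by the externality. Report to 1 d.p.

DWL = $2.6

Market equilibrium (private): 46.9 + 2.5Q = 247.9 - 2.4Q → Q_m = 41.0204.
Social marginal cost = private MC + MEC = 51.9 + 2.5Q.
Set SMC = demand: 51.9 + 2.5Q = 247.9 - 2.4Q → Q* = 40.0000.
The welfare-loss triangle has base |Q_m − Q*| and height MEC(Q_m) (the vertical gap between SMC and demand is zero at Q* and MEC at Q_m).
DWL = ½ × 1.0204 × 5.0000 = 2.5510.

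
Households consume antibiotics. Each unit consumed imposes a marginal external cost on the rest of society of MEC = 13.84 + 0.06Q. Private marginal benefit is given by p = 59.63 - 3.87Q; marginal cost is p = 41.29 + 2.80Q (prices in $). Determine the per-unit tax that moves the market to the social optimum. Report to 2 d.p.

tax = $13.88 per unit

Social marginal benefit = demand − MEC = 45.79 - 3.93Q.
Set SMB = MC: 45.79 - 3.93Q = 41.29 + 2.80Q → Q* = 0.6686.
The Pigouvian tax equals MEC at Q*: 13.84 + 0.06×0.6686 = 13.8801.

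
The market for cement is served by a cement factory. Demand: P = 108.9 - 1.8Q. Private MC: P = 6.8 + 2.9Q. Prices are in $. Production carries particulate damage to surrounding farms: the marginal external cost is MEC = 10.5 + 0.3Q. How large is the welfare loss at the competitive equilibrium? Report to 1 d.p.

DWL = $29.0

Market equilibrium (private): 6.8 + 2.9Q = 108.9 - 1.8Q → Q_m = 21.7234.
Social marginal cost = private MC + MEC = 17.3 + 3.2Q.
Set SMC = demand: 17.3 + 3.2Q = 108.9 - 1.8Q → Q* = 18.3200.
Between Q* and Q_m the wedge SMC − demand runs linearly from 0 to MEC(Q_m), so the loss is a triangle.
DWL = ½ × 3.4034 × 17.0170 = 28.9578.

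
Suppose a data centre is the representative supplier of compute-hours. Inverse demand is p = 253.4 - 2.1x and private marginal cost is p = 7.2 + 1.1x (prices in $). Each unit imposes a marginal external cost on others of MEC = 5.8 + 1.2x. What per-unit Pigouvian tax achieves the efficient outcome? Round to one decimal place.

Social marginal cost = private MC + MEC = 13.0 + 2.3x.
Set SMC = demand: 13.0 + 2.3x = 253.4 - 2.1x → x* = 54.6364.
The Pigouvian tax equals MEC at x*: 5.8 + 1.2×54.6364 = 71.3637.

tax = $71.4 per unit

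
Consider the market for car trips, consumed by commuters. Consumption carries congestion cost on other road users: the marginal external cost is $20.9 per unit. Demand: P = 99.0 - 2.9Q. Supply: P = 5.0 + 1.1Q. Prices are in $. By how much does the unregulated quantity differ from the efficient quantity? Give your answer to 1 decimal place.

Market equilibrium (private): 5.0 + 1.1Q = 99.0 - 2.9Q → Q_m = 23.5000.
Social marginal benefit = demand − MEC = 78.1 - 2.9Q.
Set SMB = MC: 78.1 - 2.9Q = 5.0 + 1.1Q → Q* = 18.2750.
Gap = |23.5000 − 18.2750| = 5.2250.

5.2 units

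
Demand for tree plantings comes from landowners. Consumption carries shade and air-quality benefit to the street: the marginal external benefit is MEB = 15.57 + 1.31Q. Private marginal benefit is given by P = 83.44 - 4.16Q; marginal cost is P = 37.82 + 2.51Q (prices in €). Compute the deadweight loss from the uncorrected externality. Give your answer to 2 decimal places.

Market equilibrium (private): 37.82 + 2.51Q = 83.44 - 4.16Q → Q_m = 6.8396.
Social marginal benefit = demand + MEB = 99.01 - 2.85Q.
Set SMB = MC: 99.01 - 2.85Q = 37.82 + 2.51Q → Q* = 11.4160.
The loss is the area between SMB and MC from Q* to Q_m; with linear curves that's a triangle of height MEB(Q_m).
DWL = ½ × 4.5764 × 24.5299 = 56.1293.

DWL = €56.13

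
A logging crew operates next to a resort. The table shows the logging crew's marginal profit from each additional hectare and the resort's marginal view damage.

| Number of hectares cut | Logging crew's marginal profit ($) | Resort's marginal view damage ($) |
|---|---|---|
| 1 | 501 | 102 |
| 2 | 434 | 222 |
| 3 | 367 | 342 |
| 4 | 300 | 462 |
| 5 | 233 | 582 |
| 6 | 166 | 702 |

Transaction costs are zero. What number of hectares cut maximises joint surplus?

3

Bargaining reaches the level where marginal profit last exceeds marginal view damage.
That holds through level 3 (367 ≥ 342) but not at 4 (300 < 462).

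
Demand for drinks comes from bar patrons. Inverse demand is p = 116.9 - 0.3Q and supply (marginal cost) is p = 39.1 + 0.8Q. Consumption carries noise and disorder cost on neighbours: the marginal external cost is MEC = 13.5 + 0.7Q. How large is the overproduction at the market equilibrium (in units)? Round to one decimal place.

Market equilibrium (private): 39.1 + 0.8Q = 116.9 - 0.3Q → Q_m = 70.7273.
Social marginal benefit = demand − MEC = 103.4 - Q.
Set SMB = MC: 103.4 - Q = 39.1 + 0.8Q → Q* = 35.7222.
Gap = |70.7273 − 35.7222| = 35.0051.

35.0 units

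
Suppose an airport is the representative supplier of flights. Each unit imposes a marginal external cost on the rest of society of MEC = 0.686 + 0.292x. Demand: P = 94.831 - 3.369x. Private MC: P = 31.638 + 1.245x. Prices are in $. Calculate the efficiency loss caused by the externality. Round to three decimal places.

DWL = $2.237

Market equilibrium (private): 31.638 + 1.245x = 94.831 - 3.369x → x_m = 13.6959.
Social marginal cost = private MC + MEC = 32.324 + 1.537x.
Set SMC = demand: 32.324 + 1.537x = 94.831 - 3.369x → x* = 12.7409.
The welfare-loss triangle has base |x_m − x*| and height MEC(x_m) (the vertical gap between SMC and demand is zero at x* and MEC at x_m).
DWL = ½ × 0.9550 × 4.6852 = 2.2372.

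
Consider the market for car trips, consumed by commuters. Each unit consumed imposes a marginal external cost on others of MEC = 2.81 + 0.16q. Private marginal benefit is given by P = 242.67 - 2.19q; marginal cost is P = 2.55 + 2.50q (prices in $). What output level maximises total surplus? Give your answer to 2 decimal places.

q* = 48.93

Social marginal benefit = demand − MEC = 239.86 - 2.35q.
Set SMB = MC: 239.86 - 2.35q = 2.55 + 2.50q → q* = 48.9299.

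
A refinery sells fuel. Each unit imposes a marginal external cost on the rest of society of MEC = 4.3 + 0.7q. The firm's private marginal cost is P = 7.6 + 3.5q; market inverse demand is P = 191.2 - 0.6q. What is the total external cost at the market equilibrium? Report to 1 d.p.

894.4

Market equilibrium (private): 7.6 + 3.5q = 191.2 - 0.6q → q_m = 44.7805.
Total external cost = ∫₀^{q_m} (4.3 + 0.7q) dq = 4.3×44.7805 + ½×0.7×44.7805² = 894.4088.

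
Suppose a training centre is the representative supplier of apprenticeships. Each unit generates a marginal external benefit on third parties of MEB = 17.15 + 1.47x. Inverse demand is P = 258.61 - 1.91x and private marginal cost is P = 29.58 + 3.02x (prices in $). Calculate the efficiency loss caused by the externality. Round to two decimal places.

Market equilibrium (private): 29.58 + 3.02x = 258.61 - 1.91x → x_m = 46.4564.
Social marginal cost = private MC − MEB = 12.43 + 1.55x.
Set SMC = demand: 12.43 + 1.55x = 258.61 - 1.91x → x* = 71.1503.
Height of the DWL triangle at x_m is demand(x_m) − SMC(x_m) = MEB(x_m) = 85.4409.
DWL = ½ × 24.6939 × 85.4409 = 1054.9345.

DWL = $1054.93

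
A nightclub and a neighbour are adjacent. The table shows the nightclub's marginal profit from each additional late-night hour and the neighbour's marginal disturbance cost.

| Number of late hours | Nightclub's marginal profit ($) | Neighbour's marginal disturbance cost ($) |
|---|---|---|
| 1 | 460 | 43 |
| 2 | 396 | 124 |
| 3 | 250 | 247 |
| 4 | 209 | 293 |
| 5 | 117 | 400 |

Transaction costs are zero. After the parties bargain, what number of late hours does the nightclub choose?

3

Bargaining reaches the level where marginal profit last exceeds marginal disturbance cost.
That holds through level 3 (250 ≥ 247) but not at 4 (209 < 293).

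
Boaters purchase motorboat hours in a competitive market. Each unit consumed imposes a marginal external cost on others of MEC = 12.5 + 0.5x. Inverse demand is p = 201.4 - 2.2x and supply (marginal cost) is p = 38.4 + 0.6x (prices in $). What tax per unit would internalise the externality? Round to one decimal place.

tax = $35.3 per unit

Social marginal benefit = demand − MEC = 188.9 - 2.7x.
Set SMB = MC: 188.9 - 2.7x = 38.4 + 0.6x → x* = 45.6061.
The Pigouvian tax equals MEC at x*: 12.5 + 0.5×45.6061 = 35.3031.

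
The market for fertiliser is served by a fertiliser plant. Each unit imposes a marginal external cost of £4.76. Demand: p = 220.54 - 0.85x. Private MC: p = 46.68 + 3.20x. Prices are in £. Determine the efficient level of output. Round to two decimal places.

x* = 41.75

Social marginal cost = private MC + MEC = 51.44 + 3.20x.
Set SMC = demand: 51.44 + 3.20x = 220.54 - 0.85x → x* = 41.7531.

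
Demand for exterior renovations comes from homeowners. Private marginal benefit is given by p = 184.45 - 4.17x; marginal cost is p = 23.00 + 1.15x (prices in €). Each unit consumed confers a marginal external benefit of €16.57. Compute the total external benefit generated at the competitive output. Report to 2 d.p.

€502.86

Market equilibrium (private): 23.00 + 1.15x = 184.45 - 4.17x → x_m = 30.3477.
Total external benefit = MEB × x_m = 16.57 × 30.3477 = 502.8614.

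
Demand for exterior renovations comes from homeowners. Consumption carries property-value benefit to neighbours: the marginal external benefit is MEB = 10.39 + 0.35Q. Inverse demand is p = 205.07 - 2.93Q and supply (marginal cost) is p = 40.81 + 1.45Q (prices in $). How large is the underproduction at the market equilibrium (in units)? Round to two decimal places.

5.84 units

Market equilibrium (private): 40.81 + 1.45Q = 205.07 - 2.93Q → Q_m = 37.5023.
Social marginal benefit = demand + MEB = 215.46 - 2.58Q.
Set SMB = MC: 215.46 - 2.58Q = 40.81 + 1.45Q → Q* = 43.3375.
Gap = |37.5023 − 43.3375| = 5.8352.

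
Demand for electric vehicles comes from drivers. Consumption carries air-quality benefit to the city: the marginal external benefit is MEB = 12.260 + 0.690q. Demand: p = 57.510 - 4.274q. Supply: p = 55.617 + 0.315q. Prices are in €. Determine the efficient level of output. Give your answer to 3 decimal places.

q* = 3.630

Social marginal benefit = demand + MEB = 69.770 - 3.584q.
Set SMB = MC: 69.770 - 3.584q = 55.617 + 0.315q → q* = 3.6299.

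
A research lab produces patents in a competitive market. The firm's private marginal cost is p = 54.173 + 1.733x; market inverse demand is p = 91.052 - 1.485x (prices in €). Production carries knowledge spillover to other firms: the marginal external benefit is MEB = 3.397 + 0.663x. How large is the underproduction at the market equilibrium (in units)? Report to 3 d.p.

Market equilibrium (private): 54.173 + 1.733x = 91.052 - 1.485x → x_m = 11.4602.
Social marginal cost = private MC − MEB = 50.776 + 1.070x.
Set SMC = demand: 50.776 + 1.070x = 91.052 - 1.485x → x* = 15.7636.
Gap = |11.4602 − 15.7636| = 4.3034.

4.303 units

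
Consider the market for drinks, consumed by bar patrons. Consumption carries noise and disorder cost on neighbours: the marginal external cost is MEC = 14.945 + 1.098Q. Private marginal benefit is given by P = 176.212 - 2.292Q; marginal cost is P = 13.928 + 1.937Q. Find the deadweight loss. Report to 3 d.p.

Market equilibrium (private): 13.928 + 1.937Q = 176.212 - 2.292Q → Q_m = 38.3741.
Social marginal benefit = demand − MEC = 161.267 - 3.390Q.
Set SMB = MC: 161.267 - 3.390Q = 13.928 + 1.937Q → Q* = 27.6589.
Height of the DWL triangle at Q_m is MC(Q_m) − SMB(Q_m) = MEC(Q_m) = 57.0797.
DWL = ½ × 10.7152 × 57.0797 = 305.8102.

DWL = 305.810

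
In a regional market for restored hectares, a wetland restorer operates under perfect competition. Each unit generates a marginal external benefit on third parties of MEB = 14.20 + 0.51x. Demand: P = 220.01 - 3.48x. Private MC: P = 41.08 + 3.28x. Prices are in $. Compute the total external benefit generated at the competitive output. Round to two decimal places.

Market equilibrium (private): 41.08 + 3.28x = 220.01 - 3.48x → x_m = 26.4689.
Total external benefit = ∫₀^{x_m} (14.20 + 0.51x) dx = 14.20×26.4689 + ½×0.51×26.4689² = 554.5121.

$554.51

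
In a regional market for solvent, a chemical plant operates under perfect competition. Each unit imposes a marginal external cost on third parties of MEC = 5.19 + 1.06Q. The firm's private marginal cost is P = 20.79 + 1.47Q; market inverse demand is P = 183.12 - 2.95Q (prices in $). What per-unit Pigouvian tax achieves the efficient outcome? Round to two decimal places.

Social marginal cost = private MC + MEC = 25.98 + 2.53Q.
Set SMC = demand: 25.98 + 2.53Q = 183.12 - 2.95Q → Q* = 28.6752.
The Pigouvian tax equals MEC at Q*: 5.19 + 1.06×28.6752 = 35.5857.

tax = $35.59 per unit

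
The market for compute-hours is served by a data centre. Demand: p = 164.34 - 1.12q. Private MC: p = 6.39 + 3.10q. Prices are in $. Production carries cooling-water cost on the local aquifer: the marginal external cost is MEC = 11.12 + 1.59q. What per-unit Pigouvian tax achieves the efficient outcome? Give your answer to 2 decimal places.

tax = $51.30 per unit

Social marginal cost = private MC + MEC = 17.51 + 4.69q.
Set SMC = demand: 17.51 + 4.69q = 164.34 - 1.12q → q* = 25.2719.
The Pigouvian tax equals MEC at q*: 11.12 + 1.59×25.2719 = 51.3023.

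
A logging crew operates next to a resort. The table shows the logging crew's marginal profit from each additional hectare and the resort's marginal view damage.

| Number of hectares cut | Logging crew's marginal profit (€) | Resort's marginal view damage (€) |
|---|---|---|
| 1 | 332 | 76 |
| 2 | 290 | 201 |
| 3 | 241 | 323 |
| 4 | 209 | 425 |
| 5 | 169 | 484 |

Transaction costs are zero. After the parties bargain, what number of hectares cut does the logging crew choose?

2

Bargaining reaches the level where marginal profit last exceeds marginal view damage.
That holds through level 2 (290 ≥ 201) but not at 3 (241 < 323).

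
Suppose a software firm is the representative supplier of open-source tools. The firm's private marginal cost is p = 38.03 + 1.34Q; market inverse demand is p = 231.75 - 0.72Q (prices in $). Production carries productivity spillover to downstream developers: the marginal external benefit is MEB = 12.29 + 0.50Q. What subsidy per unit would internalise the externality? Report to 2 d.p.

subsidy = $78.32 per unit

Social marginal cost = private MC − MEB = 25.74 + 0.84Q.
Set SMC = demand: 25.74 + 0.84Q = 231.75 - 0.72Q → Q* = 132.0577.
The Pigouvian subsidy equals MEB at Q*: 12.29 + 0.50×132.0577 = 78.3189.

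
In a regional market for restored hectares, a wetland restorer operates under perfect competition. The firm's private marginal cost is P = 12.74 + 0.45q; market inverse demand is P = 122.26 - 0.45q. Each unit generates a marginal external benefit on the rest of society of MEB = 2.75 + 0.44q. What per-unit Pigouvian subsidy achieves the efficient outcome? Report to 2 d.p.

Social marginal cost = private MC − MEB = 9.99 + 0.01q.
Set SMC = demand: 9.99 + 0.01q = 122.26 - 0.45q → q* = 244.0652.
The Pigouvian subsidy equals MEB at q*: 2.75 + 0.44×244.0652 = 110.1387.

subsidy = 110.14 per unit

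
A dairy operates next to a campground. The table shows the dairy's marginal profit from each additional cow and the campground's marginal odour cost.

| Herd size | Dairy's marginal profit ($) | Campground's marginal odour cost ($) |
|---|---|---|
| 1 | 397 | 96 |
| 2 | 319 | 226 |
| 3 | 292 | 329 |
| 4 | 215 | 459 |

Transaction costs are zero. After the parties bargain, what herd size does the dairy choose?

2

Bargaining reaches the level where marginal profit last exceeds marginal odour cost.
That holds through level 2 (319 ≥ 226) but not at 3 (292 < 329).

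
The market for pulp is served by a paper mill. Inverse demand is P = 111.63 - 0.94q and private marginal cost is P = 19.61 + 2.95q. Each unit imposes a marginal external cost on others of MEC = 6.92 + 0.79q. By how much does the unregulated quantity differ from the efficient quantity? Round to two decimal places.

Market equilibrium (private): 19.61 + 2.95q = 111.63 - 0.94q → q_m = 23.6555.
Social marginal cost = private MC + MEC = 26.53 + 3.74q.
Set SMC = demand: 26.53 + 3.74q = 111.63 - 0.94q → q* = 18.1838.
Gap = |23.6555 − 18.1838| = 5.4717.

5.47 units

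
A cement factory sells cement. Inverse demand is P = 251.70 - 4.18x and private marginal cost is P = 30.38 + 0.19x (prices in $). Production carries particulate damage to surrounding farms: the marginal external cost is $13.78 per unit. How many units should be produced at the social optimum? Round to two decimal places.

x* = 47.49

Social marginal cost = private MC + MEC = 44.16 + 0.19x.
Set SMC = demand: 44.16 + 0.19x = 251.70 - 4.18x → x* = 47.4920.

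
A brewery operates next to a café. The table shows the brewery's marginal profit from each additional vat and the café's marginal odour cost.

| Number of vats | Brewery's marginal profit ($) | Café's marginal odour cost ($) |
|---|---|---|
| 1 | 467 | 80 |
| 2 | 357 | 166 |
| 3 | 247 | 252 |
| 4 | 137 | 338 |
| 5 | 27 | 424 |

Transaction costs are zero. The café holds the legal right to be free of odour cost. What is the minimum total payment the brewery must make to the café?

$246

Efficient level: marginal profit ≥ marginal odour cost through level 2, so k* = 2.
With the café holding the right, the brewery must at least compensate total damage at k*: 80 + 166 = 246.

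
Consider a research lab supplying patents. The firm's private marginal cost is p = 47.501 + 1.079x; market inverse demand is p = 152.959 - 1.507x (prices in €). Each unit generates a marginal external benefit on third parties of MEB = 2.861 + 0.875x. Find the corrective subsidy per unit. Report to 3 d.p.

Social marginal cost = private MC − MEB = 44.640 + 0.204x.
Set SMC = demand: 44.640 + 0.204x = 152.959 - 1.507x → x* = 63.3074.
The Pigouvian subsidy equals MEB at x*: 2.861 + 0.875×63.3074 = 58.2550.

subsidy = €58.255 per unit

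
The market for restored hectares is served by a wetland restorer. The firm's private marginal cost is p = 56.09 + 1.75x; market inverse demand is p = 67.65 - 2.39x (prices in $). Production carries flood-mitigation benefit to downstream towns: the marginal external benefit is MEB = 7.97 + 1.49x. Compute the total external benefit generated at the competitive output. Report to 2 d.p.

Market equilibrium (private): 56.09 + 1.75x = 67.65 - 2.39x → x_m = 2.7923.
Total external benefit = ∫₀^{x_m} (7.97 + 1.49x) dx = 7.97×2.7923 + ½×1.49×2.7923² = 28.0634.

$28.06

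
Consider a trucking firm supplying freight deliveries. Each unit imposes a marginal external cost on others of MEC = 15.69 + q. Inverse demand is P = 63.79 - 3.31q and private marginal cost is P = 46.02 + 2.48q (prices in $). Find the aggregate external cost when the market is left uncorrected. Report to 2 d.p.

$52.86

Market equilibrium (private): 46.02 + 2.48q = 63.79 - 3.31q → q_m = 3.0691.
Total external cost = ∫₀^{q_m} (15.69 + 1.00q) dq = 15.69×3.0691 + ½×1.00×3.0691² = 52.8639.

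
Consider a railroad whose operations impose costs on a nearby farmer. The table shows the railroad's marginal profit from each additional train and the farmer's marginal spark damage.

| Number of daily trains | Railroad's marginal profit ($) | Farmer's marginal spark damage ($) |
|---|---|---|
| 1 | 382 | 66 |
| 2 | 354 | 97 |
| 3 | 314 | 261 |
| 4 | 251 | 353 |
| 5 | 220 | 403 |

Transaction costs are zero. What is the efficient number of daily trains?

3

Bargaining reaches the level where marginal profit last exceeds marginal spark damage.
That holds through level 3 (314 ≥ 261) but not at 4 (251 < 353).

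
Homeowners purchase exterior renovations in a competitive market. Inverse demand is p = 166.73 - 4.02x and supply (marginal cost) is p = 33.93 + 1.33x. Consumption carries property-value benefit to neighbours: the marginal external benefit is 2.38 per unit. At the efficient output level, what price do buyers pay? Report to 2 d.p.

P = 65.16

Social marginal benefit = demand + MEB = 169.11 - 4.02x.
Set SMB = MC: 169.11 - 4.02x = 33.93 + 1.33x → x* = 25.2673.
Consumer price on the demand curve at x*: 166.73 − 4.02×25.2673 = 65.1555.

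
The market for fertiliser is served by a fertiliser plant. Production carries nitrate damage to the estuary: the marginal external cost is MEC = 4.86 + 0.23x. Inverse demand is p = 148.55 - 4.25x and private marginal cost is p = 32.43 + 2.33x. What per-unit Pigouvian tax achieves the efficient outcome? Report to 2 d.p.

Social marginal cost = private MC + MEC = 37.29 + 2.56x.
Set SMC = demand: 37.29 + 2.56x = 148.55 - 4.25x → x* = 16.3377.
The Pigouvian tax equals MEC at x*: 4.86 + 0.23×16.3377 = 8.6177.

tax = 8.62 per unit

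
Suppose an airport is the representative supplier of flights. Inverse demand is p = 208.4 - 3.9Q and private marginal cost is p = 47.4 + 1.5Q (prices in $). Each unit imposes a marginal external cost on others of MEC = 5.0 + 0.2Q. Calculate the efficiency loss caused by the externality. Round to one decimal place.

DWL = $10.7

Market equilibrium (private): 47.4 + 1.5Q = 208.4 - 3.9Q → Q_m = 29.8148.
Social marginal cost = private MC + MEC = 52.4 + 1.7Q.
Set SMC = demand: 52.4 + 1.7Q = 208.4 - 3.9Q → Q* = 27.8571.
Height of the DWL triangle at Q_m is SMC(Q_m) − demand(Q_m) = MEC(Q_m) = 10.9630.
DWL = ½ × 1.9577 × 10.9630 = 10.7311.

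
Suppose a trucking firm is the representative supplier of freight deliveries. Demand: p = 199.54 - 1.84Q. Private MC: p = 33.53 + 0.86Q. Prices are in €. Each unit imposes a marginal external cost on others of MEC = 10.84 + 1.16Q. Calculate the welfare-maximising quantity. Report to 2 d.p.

Social marginal cost = private MC + MEC = 44.37 + 2.02Q.
Set SMC = demand: 44.37 + 2.02Q = 199.54 - 1.84Q → Q* = 40.1995.

Q* = 40.20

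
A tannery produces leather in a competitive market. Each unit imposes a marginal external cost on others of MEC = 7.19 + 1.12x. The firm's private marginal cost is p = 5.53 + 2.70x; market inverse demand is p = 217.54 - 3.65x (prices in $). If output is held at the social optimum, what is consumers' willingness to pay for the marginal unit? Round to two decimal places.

P = $117.46

Social marginal cost = private MC + MEC = 12.72 + 3.82x.
Set SMC = demand: 12.72 + 3.82x = 217.54 - 3.65x → x* = 27.4190.
Consumer price on the demand curve at x*: 217.54 − 3.65×27.4190 = 117.4607.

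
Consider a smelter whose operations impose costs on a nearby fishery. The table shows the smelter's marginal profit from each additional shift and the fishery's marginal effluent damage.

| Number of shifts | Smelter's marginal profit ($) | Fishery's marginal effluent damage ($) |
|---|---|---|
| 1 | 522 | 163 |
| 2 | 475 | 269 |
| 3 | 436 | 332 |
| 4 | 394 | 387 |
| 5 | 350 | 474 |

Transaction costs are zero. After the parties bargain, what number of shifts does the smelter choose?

Bargaining reaches the level where marginal profit last exceeds marginal effluent damage.
That holds through level 4 (394 ≥ 387) but not at 5 (350 < 474).

4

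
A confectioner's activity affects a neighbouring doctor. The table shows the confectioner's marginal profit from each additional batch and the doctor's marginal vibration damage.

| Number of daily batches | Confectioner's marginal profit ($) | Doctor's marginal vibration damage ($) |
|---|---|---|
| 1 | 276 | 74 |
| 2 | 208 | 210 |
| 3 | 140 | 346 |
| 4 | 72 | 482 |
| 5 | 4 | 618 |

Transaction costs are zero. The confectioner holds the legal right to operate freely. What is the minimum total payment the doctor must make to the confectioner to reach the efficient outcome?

Left alone the confectioner would choose level 5 (marginal profit stays positive).
Efficient level: k* = 1 (marginal profit ≥ marginal vibration damage through 1).
The doctor must at least cover the confectioner's forgone profit from cutting 5→1: 208 + 140 + 72 + 4 = 424.

$424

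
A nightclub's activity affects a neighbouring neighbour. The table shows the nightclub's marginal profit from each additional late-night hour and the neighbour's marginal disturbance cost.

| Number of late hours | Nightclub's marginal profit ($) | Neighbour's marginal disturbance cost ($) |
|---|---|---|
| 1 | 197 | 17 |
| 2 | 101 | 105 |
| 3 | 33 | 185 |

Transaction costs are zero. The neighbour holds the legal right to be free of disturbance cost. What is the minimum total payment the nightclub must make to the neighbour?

Efficient level: marginal profit ≥ marginal disturbance cost through level 1, so k* = 1.
With the neighbour holding the right, the nightclub must at least compensate total damage at k*: 17 = 17.

$17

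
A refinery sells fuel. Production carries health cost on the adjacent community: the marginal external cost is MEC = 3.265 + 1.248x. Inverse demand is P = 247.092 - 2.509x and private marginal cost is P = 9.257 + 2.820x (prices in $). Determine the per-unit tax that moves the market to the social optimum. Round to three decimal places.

Social marginal cost = private MC + MEC = 12.522 + 4.068x.
Set SMC = demand: 12.522 + 4.068x = 247.092 - 2.509x → x* = 35.6652.
The Pigouvian tax equals MEC at x*: 3.265 + 1.248×35.6652 = 47.7752.

tax = $47.775 per unit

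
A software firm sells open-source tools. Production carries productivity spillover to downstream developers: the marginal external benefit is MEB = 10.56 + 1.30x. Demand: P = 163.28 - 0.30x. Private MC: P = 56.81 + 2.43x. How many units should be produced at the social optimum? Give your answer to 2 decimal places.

Social marginal cost = private MC − MEB = 46.25 + 1.13x.
Set SMC = demand: 46.25 + 1.13x = 163.28 - 0.30x → x* = 81.8392.

x* = 81.84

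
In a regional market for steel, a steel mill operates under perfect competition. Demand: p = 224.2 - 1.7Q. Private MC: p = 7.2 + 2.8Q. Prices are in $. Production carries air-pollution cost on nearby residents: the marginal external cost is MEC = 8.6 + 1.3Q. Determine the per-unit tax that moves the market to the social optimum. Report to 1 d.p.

Social marginal cost = private MC + MEC = 15.8 + 4.1Q.
Set SMC = demand: 15.8 + 4.1Q = 224.2 - 1.7Q → Q* = 35.9310.
The Pigouvian tax equals MEC at Q*: 8.6 + 1.3×35.9310 = 55.3103.

tax = $55.3 per unit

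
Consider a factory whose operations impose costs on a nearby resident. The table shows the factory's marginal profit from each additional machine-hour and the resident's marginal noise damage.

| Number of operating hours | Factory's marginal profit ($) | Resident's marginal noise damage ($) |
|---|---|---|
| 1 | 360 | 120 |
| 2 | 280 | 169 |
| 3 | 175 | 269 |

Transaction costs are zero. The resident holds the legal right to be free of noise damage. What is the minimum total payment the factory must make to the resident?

Efficient level: marginal profit ≥ marginal noise damage through level 2, so k* = 2.
With the resident holding the right, the factory must at least compensate total damage at k*: 120 + 169 = 289.

$289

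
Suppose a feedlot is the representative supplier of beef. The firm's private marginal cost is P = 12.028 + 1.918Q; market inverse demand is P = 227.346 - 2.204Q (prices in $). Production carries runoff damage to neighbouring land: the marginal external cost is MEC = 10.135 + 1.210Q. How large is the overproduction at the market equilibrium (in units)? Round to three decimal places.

13.755 units

Market equilibrium (private): 12.028 + 1.918Q = 227.346 - 2.204Q → Q_m = 52.2363.
Social marginal cost = private MC + MEC = 22.163 + 3.128Q.
Set SMC = demand: 22.163 + 3.128Q = 227.346 - 2.204Q → Q* = 38.4814.
Gap = |52.2363 − 38.4814| = 13.7549.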